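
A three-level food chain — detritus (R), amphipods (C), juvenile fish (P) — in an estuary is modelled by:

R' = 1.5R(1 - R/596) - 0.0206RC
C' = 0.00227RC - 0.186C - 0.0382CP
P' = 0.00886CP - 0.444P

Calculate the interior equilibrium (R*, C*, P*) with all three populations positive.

From dP/dt = 0: 0.00886C* = 0.444, so C* = 50.1.
From dR/dt = 0: 1.5(1 - R*/596) = 0.0206·50.1, giving R* = 596·(1 - 0.688) = 186.
From dC/dt = 0: 0.00227·186 - 0.186 = 0.0382P*, so P* = 0.236/0.0382 = 6.17.

R* ≈ 186, C* ≈ 50.1, P* ≈ 6.17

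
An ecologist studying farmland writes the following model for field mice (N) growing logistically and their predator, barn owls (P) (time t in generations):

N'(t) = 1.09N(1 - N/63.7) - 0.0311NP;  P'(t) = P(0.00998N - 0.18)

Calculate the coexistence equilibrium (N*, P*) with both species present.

From dP/dt = 0 with P > 0: 0.00998N* = 0.18, so N* = 18.
Substitute into dN/dt = 0: 1.09(1 - 18/63.7) = 0.0311P*.
The bracket is 0.717, giving P* = 0.781/0.0311 = 25.1.

N* ≈ 18, P* ≈ 25.1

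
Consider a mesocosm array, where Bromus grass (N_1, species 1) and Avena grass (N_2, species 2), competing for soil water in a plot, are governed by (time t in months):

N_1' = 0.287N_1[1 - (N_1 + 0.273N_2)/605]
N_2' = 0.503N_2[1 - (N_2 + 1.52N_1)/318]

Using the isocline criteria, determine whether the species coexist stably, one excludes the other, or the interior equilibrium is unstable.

species 1 excludes species 2

Compare the nullcline intercepts: K1/α12 = 605/0.273 = 2220 > K2 = 318; K2/α21 = 318/1.52 = 209 < K1 = 605.
Since the inequalities point opposite ways, species 1 can invade but species 2 cannot.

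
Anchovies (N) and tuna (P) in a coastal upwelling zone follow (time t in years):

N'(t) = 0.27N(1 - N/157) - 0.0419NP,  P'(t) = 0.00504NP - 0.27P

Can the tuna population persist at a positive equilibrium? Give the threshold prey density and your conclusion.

Threshold N = 53.6; K > 53.6, so yes, the predator persists.

The predator equation gives dP/dt > 0 only when N > 0.27/0.00504 = 53.6.
Without the predator, N → K = 157. Since 157 > 53.6, the predator can invade and persist.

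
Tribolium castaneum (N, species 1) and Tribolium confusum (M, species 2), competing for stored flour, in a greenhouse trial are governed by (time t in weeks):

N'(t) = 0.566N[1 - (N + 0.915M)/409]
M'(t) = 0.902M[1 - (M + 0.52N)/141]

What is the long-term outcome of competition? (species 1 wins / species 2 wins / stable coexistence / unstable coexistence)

Compare the nullcline intercepts: K1/α12 = 409/0.915 = 447 > K2 = 141; K2/α21 = 141/0.52 = 271 < K1 = 409.
Since the inequalities point opposite ways, species 1 can invade but species 2 cannot.

species 1 excludes species 2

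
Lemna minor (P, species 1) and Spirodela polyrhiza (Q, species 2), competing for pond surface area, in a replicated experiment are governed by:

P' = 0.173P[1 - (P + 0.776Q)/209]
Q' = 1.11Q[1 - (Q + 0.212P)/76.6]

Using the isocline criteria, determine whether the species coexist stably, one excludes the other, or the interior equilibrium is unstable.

stable coexistence

Compare the nullcline intercepts: K1/α12 = 209/0.776 = 269 > K2 = 76.6; K2/α21 = 76.6/0.212 = 361 > K1 = 209.
Since both inequalities hold, each species can invade when rare, so the interior equilibrium is stable.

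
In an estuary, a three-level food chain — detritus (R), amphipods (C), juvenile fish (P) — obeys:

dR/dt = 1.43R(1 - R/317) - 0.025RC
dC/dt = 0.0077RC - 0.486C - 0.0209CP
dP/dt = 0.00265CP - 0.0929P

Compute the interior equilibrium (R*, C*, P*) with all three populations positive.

R* ≈ 123, C* ≈ 35.1, P* ≈ 22

From dP/dt = 0: 0.00265C* = 0.0929, so C* = 35.1.
From dR/dt = 0: 1.43(1 - R*/317) = 0.025·35.1, giving R* = 317·(1 - 0.613) = 123.
From dC/dt = 0: 0.0077·123 - 0.486 = 0.0209P*, so P* = 0.459/0.0209 = 22.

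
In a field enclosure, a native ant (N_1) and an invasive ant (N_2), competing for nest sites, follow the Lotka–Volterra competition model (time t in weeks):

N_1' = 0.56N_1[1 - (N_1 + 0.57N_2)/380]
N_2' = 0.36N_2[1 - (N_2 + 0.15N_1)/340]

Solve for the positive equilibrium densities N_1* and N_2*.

N_1* ≈ 204, N_2* ≈ 309

Setting both brackets to zero gives the nullclines N_1 + 0.57N_2 = 380 and 0.15N_1 + N_2 = 340.
Substituting N_2 = 340 - 0.15N_1 into the first: N_1(1 - 0.57·0.15) = 380 - 0.57·340.
So N_1* = 186/0.914 = 204, and then N_2* = 340 - 0.15·204 = 309.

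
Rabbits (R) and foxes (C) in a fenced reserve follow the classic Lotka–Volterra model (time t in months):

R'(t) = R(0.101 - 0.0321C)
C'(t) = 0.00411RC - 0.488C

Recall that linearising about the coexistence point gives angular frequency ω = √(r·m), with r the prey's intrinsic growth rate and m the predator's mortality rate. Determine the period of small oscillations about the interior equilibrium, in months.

Here r = 0.101 and m = 0.488, so r·m = 0.0493.
ω = √0.0493 = 0.222 per month, hence T = 2π/ω ≈ 28.3 months.

T ≈ 28.3 months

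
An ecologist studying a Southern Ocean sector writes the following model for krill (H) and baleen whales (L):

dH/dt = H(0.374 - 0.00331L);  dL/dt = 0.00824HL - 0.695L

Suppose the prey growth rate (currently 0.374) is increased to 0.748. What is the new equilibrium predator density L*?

L* ≈ 226

At the interior fixed point, setting dH/dt = 0 with H > 0 fixes L* = (prey growth rate)/(HL coefficient) — independent of the other coefficients.
With the change, L* = 0.748/0.00331 = 226; it rises from 113.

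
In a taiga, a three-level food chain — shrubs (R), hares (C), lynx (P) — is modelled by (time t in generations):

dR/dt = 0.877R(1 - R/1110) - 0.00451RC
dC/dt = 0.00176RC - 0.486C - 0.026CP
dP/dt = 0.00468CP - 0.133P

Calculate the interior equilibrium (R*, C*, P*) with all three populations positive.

From dP/dt = 0: 0.00468C* = 0.133, so C* = 28.4.
From dR/dt = 0: 0.877(1 - R*/1110) = 0.00451·28.4, giving R* = 1110·(1 - 0.146) = 948.
From dC/dt = 0: 0.00176·948 - 0.486 = 0.026P*, so P* = 1.18/0.026 = 45.5.

R* ≈ 948, C* ≈ 28.4, P* ≈ 45.5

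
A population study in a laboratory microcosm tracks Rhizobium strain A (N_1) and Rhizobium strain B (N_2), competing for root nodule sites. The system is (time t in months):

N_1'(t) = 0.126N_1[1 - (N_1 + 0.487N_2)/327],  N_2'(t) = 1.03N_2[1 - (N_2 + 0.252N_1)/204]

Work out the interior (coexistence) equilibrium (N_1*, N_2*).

Setting both brackets to zero gives the nullclines N_1 + 0.487N_2 = 327 and 0.252N_1 + N_2 = 204.
Substituting N_2 = 204 - 0.252N_1 into the first: N_1(1 - 0.487·0.252) = 327 - 0.487·204.
So N_1* = 228/0.877 = 259, and then N_2* = 204 - 0.252·259 = 139.

N_1* ≈ 259, N_2* ≈ 139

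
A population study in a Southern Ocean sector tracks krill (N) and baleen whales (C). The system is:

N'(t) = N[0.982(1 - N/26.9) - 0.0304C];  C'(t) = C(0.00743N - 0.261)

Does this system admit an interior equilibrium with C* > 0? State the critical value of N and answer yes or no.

The predator equation gives dC/dt > 0 only when N > 0.261/0.00743 = 35.1.
Without the predator, N → K = 26.9. Since 26.9 < 35.1, the predator cannot invade.

Threshold N = 35.1; K < 35.1, so no, the predator goes extinct.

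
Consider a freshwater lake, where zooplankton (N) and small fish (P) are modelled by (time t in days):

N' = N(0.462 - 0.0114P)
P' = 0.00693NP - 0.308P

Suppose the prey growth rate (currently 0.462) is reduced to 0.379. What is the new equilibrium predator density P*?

At the interior fixed point, setting dN/dt = 0 with N > 0 fixes P* = (prey growth rate)/(NP coefficient) — independent of the other coefficients.
With the change, P* = 0.379/0.0114 = 33.2; it falls from 40.5.

P* ≈ 33.2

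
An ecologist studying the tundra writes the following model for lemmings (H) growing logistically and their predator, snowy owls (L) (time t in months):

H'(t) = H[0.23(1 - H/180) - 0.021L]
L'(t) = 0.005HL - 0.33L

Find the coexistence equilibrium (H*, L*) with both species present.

H* ≈ 66, L* ≈ 6.94

From dL/dt = 0 with L > 0: 0.005H* = 0.33, so H* = 66.
Substitute into dH/dt = 0: 0.23(1 - 66/180) = 0.021L*.
The bracket is 0.633, giving L* = 0.146/0.021 = 6.94.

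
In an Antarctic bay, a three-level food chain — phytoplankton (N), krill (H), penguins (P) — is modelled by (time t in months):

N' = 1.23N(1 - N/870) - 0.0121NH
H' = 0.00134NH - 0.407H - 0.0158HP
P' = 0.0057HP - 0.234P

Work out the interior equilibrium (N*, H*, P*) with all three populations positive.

N* ≈ 519, H* ≈ 41.1, P* ≈ 18.2

From dP/dt = 0: 0.0057H* = 0.234, so H* = 41.1.
From dN/dt = 0: 1.23(1 - N*/870) = 0.0121·41.1, giving N* = 870·(1 - 0.404) = 519.
From dH/dt = 0: 0.00134·519 - 0.407 = 0.0158P*, so P* = 0.288/0.0158 = 18.2.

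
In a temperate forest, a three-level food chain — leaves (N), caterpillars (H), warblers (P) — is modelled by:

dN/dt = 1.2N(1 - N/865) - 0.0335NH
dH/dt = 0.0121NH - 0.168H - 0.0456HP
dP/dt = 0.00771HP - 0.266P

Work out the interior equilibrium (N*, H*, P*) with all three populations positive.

N* ≈ 31.9, H* ≈ 34.5, P* ≈ 4.78

From dP/dt = 0: 0.00771H* = 0.266, so H* = 34.5.
From dN/dt = 0: 1.2(1 - N*/865) = 0.0335·34.5, giving N* = 865·(1 - 0.963) = 31.9.
From dH/dt = 0: 0.0121·31.9 - 0.168 = 0.0456P*, so P* = 0.218/0.0456 = 4.78.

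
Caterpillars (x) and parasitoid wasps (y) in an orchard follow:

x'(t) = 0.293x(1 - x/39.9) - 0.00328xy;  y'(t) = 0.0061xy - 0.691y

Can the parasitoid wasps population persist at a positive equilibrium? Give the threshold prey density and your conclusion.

Threshold x = 113; K < 113, so no, the predator goes extinct.

The predator equation gives dy/dt > 0 only when x > 0.691/0.0061 = 113.
Without the predator, x → K = 39.9. Since 39.9 < 113, the predator cannot invade.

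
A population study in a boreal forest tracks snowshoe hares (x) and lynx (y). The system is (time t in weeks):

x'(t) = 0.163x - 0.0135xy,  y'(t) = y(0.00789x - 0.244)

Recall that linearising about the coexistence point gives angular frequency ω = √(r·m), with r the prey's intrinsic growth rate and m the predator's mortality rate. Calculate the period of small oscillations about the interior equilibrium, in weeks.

Here r = 0.163 and m = 0.244, so r·m = 0.0398.
ω = √0.0398 = 0.199 per week, hence T = 2π/ω ≈ 31.5 weeks.

T ≈ 31.5 weeks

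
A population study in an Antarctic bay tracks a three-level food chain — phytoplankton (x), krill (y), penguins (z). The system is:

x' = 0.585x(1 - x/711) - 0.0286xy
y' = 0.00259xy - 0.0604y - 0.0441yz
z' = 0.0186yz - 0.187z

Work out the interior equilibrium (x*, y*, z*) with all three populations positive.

x* ≈ 362, y* ≈ 10.1, z* ≈ 19.9

From dz/dt = 0: 0.0186y* = 0.187, so y* = 10.1.
From dx/dt = 0: 0.585(1 - x*/711) = 0.0286·10.1, giving x* = 711·(1 - 0.492) = 362.
From dy/dt = 0: 0.00259·362 - 0.0604 = 0.0441z*, so z* = 0.876/0.0441 = 19.9.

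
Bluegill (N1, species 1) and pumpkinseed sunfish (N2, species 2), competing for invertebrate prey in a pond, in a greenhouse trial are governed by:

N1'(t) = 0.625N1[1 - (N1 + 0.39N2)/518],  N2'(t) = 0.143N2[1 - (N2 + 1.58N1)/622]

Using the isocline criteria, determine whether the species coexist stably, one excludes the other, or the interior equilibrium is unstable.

species 1 excludes species 2

Compare the nullcline intercepts: K1/α12 = 518/0.39 = 1330 > K2 = 622; K2/α21 = 622/1.58 = 394 < K1 = 518.
Since the inequalities point opposite ways, species 1 can invade but species 2 cannot.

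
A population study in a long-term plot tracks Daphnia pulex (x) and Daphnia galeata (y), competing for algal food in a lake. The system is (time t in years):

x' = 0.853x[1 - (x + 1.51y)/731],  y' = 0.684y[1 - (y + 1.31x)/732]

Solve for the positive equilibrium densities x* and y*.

Setting both brackets to zero gives the nullclines x + 1.51y = 731 and 1.31x + y = 732.
Substituting y = 732 - 1.31x into the first: x(1 - 1.51·1.31) = 731 - 1.51·732.
So x* = -374/-0.978 = 383, and then y* = 732 - 1.31·383 = 231.

x* ≈ 383, y* ≈ 231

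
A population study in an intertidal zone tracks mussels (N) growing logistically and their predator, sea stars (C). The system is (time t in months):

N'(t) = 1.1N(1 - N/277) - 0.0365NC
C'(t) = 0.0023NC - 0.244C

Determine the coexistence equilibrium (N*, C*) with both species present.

N* ≈ 106, C* ≈ 18.6

From dC/dt = 0 with C > 0: 0.0023N* = 0.244, so N* = 106.
Substitute into dN/dt = 0: 1.1(1 - 106/277) = 0.0365C*.
The bracket is 0.617, giving C* = 0.679/0.0365 = 18.6.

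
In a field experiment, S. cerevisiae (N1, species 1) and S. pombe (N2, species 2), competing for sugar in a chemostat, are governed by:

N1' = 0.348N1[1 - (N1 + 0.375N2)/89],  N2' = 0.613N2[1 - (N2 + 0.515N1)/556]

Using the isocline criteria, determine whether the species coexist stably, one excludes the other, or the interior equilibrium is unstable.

Compare the nullcline intercepts: K1/α12 = 89/0.375 = 237 < K2 = 556; K2/α21 = 556/0.515 = 1080 > K1 = 89.
Since the inequalities point opposite ways, species 2 can invade but species 1 cannot.

species 2 excludes species 1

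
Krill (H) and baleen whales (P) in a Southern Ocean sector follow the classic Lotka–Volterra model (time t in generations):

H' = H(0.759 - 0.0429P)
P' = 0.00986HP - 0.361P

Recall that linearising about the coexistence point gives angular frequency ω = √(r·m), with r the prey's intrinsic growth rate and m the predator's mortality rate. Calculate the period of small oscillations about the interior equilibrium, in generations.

Here r = 0.759 and m = 0.361, so r·m = 0.274.
ω = √0.274 = 0.523 per generation, hence T = 2π/ω ≈ 12 generations.

T ≈ 12 generations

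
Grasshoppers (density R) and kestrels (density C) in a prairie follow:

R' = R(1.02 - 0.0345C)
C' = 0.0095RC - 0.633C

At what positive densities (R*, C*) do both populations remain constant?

R* ≈ 66.6, C* ≈ 29.6

Set dC/dt = 0 with C > 0: 0.0095R - 0.633 = 0, so R* = 0.633/0.0095 = 66.6.
Set dR/dt = 0 with R > 0: 1.02 - 0.0345C = 0, so C* = 1.02/0.0345 = 29.6.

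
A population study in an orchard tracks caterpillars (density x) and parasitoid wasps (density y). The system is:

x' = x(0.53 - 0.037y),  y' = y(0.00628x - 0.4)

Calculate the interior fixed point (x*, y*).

x* ≈ 63.7, y* ≈ 14.3

Set dy/dt = 0 with y > 0: 0.00628x - 0.4 = 0, so x* = 0.4/0.00628 = 63.7.
Set dx/dt = 0 with x > 0: 0.53 - 0.037y = 0, so y* = 0.53/0.037 = 14.3.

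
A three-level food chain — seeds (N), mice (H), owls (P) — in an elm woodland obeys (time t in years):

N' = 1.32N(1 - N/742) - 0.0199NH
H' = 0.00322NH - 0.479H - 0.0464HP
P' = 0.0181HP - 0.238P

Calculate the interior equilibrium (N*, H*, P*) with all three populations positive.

From dP/dt = 0: 0.0181H* = 0.238, so H* = 13.1.
From dN/dt = 0: 1.32(1 - N*/742) = 0.0199·13.1, giving N* = 742·(1 - 0.198) = 595.
From dH/dt = 0: 0.00322·595 - 0.479 = 0.0464P*, so P* = 1.44/0.0464 = 31.

N* ≈ 595, H* ≈ 13.1, P* ≈ 31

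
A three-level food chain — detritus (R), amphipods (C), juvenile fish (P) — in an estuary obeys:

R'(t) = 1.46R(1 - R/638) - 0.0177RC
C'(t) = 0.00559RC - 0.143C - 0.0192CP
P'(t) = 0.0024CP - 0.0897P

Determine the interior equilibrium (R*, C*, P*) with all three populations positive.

R* ≈ 349, C* ≈ 37.4, P* ≈ 94.1

From dP/dt = 0: 0.0024C* = 0.0897, so C* = 37.4.
From dR/dt = 0: 1.46(1 - R*/638) = 0.0177·37.4, giving R* = 638·(1 - 0.453) = 349.
From dC/dt = 0: 0.00559·349 - 0.143 = 0.0192P*, so P* = 1.81/0.0192 = 94.1.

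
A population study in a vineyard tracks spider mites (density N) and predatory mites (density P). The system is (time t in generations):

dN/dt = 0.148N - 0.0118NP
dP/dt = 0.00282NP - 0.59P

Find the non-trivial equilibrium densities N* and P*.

Set dP/dt = 0 with P > 0: 0.00282N - 0.59 = 0, so N* = 0.59/0.00282 = 209.
Set dN/dt = 0 with N > 0: 0.148 - 0.0118P = 0, so P* = 0.148/0.0118 = 12.5.

N* ≈ 209, P* ≈ 12.5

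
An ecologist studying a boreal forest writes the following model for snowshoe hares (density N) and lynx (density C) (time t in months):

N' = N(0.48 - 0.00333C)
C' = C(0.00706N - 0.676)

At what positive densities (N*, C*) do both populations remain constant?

Set dC/dt = 0 with C > 0: 0.00706N - 0.676 = 0, so N* = 0.676/0.00706 = 95.8.
Set dN/dt = 0 with N > 0: 0.48 - 0.00333C = 0, so C* = 0.48/0.00333 = 144.

N* ≈ 95.8, C* ≈ 144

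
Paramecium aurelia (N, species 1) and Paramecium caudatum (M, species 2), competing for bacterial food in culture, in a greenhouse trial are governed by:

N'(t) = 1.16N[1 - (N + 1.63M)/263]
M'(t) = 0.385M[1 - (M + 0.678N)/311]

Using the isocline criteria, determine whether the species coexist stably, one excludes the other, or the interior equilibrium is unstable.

Compare the nullcline intercepts: K1/α12 = 263/1.63 = 161 < K2 = 311; K2/α21 = 311/0.678 = 459 > K1 = 263.
Since the inequalities point opposite ways, species 2 can invade but species 1 cannot.

species 2 excludes species 1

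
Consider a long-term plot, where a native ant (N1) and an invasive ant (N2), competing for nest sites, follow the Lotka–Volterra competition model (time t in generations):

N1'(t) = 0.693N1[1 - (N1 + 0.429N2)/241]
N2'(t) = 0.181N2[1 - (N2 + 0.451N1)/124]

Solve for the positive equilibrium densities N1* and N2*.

Setting both brackets to zero gives the nullclines N1 + 0.429N2 = 241 and 0.451N1 + N2 = 124.
Substituting N2 = 124 - 0.451N1 into the first: N1(1 - 0.429·0.451) = 241 - 0.429·124.
So N1* = 188/0.807 = 233, and then N2* = 124 - 0.451·233 = 19.

N1* ≈ 233, N2* ≈ 19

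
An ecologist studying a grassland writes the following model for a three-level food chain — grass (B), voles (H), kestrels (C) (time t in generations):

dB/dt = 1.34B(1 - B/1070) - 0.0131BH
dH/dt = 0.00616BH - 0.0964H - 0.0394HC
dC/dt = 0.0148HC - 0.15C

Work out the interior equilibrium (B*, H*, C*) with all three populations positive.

B* ≈ 964, H* ≈ 10.1, C* ≈ 148

From dC/dt = 0: 0.0148H* = 0.15, so H* = 10.1.
From dB/dt = 0: 1.34(1 - B*/1070) = 0.0131·10.1, giving B* = 1070·(1 - 0.0991) = 964.
From dH/dt = 0: 0.00616·964 - 0.0964 = 0.0394C*, so C* = 5.84/0.0394 = 148.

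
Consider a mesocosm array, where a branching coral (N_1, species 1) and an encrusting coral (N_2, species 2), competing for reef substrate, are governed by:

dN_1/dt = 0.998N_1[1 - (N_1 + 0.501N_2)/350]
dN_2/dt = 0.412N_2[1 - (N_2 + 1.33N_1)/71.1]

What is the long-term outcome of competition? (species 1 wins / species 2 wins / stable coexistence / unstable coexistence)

species 1 excludes species 2

Compare the nullcline intercepts: K1/α12 = 350/0.501 = 699 > K2 = 71.1; K2/α21 = 71.1/1.33 = 53.5 < K1 = 350.
Since the inequalities point opposite ways, species 1 can invade but species 2 cannot.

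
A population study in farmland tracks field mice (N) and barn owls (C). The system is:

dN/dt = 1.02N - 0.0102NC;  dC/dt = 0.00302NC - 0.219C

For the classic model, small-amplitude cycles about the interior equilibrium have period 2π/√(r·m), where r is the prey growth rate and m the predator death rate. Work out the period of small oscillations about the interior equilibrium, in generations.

Here r = 1.02 and m = 0.219, so r·m = 0.223.
ω = √0.223 = 0.473 per generation, hence T = 2π/ω ≈ 13.3 generations.

T ≈ 13.3 generations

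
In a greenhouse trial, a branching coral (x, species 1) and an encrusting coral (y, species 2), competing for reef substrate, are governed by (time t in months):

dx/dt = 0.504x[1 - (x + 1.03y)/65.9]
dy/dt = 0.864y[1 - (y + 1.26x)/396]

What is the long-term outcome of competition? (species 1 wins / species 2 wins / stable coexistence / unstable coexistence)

Compare the nullcline intercepts: K1/α12 = 65.9/1.03 = 64 < K2 = 396; K2/α21 = 396/1.26 = 314 > K1 = 65.9.
Since the inequalities point opposite ways, species 2 can invade but species 1 cannot.

species 2 excludes species 1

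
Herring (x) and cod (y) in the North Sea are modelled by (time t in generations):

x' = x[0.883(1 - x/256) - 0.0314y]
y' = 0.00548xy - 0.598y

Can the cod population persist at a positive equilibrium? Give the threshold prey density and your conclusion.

Threshold x = 109; K > 109, so yes, the predator persists.

The predator equation gives dy/dt > 0 only when x > 0.598/0.00548 = 109.
Without the predator, x → K = 256. Since 256 > 109, the predator can invade and persist.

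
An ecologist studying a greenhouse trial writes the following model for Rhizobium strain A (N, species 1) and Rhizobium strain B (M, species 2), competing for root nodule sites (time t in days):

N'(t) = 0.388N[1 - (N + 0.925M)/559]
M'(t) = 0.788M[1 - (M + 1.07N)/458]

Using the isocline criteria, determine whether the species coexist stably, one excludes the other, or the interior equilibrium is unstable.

species 1 excludes species 2

Compare the nullcline intercepts: K1/α12 = 559/0.925 = 604 > K2 = 458; K2/α21 = 458/1.07 = 428 < K1 = 559.
Since the inequalities point opposite ways, species 1 can invade but species 2 cannot.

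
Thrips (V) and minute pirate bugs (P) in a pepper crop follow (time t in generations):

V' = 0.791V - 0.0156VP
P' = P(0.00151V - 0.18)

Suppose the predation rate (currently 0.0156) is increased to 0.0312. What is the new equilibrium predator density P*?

At the interior fixed point, setting dV/dt = 0 with V > 0 fixes P* = (prey growth rate)/(VP coefficient) — independent of the other coefficients.
With the change, P* = 0.791/0.0312 = 25.4; it falls from 50.7.

P* ≈ 25.4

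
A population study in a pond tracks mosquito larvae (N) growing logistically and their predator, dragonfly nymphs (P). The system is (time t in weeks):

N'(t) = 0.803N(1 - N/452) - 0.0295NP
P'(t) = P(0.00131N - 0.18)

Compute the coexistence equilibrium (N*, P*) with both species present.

From dP/dt = 0 with P > 0: 0.00131N* = 0.18, so N* = 137.
Substitute into dN/dt = 0: 0.803(1 - 137/452) = 0.0295P*.
The bracket is 0.696, giving P* = 0.559/0.0295 = 18.9.

N* ≈ 137, P* ≈ 18.9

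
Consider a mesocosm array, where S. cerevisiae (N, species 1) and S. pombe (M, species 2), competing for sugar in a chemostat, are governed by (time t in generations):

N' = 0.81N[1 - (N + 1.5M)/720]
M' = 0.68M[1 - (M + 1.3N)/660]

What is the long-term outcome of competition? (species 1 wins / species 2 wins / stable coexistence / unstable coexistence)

Compare the nullcline intercepts: K1/α12 = 720/1.5 = 480 < K2 = 660; K2/α21 = 660/1.3 = 508 < K1 = 720.
Since both are reversed, neither can invade when rare; the interior point is a saddle.

unstable coexistence (outcome depends on initial conditions)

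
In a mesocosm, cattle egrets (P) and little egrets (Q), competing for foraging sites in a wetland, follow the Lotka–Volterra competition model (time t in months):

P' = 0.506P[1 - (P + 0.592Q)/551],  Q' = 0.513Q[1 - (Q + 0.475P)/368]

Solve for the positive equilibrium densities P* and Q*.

P* ≈ 463, Q* ≈ 148

Setting both brackets to zero gives the nullclines P + 0.592Q = 551 and 0.475P + Q = 368.
Substituting Q = 368 - 0.475P into the first: P(1 - 0.592·0.475) = 551 - 0.592·368.
So P* = 333/0.719 = 463, and then Q* = 368 - 0.475·463 = 148.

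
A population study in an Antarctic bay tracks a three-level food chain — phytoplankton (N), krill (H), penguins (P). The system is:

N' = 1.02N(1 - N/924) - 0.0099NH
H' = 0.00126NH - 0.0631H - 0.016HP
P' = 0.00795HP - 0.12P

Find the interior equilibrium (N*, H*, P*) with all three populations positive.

N* ≈ 789, H* ≈ 15.1, P* ≈ 58.2

From dP/dt = 0: 0.00795H* = 0.12, so H* = 15.1.
From dN/dt = 0: 1.02(1 - N*/924) = 0.0099·15.1, giving N* = 924·(1 - 0.147) = 789.
From dH/dt = 0: 0.00126·789 - 0.0631 = 0.016P*, so P* = 0.931/0.016 = 58.2.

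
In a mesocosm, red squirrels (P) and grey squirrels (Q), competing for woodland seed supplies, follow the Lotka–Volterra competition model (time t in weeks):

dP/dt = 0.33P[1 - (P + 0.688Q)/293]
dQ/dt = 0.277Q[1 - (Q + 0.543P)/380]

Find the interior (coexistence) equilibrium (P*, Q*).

P* ≈ 50.4, Q* ≈ 353

Setting both brackets to zero gives the nullclines P + 0.688Q = 293 and 0.543P + Q = 380.
Substituting Q = 380 - 0.543P into the first: P(1 - 0.688·0.543) = 293 - 0.688·380.
So P* = 31.6/0.626 = 50.4, and then Q* = 380 - 0.543·50.4 = 353.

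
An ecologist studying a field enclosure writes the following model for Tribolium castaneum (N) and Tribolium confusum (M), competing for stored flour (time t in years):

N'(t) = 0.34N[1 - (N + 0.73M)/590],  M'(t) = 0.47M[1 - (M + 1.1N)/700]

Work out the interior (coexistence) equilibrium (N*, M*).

Setting both brackets to zero gives the nullclines N + 0.73M = 590 and 1.1N + M = 700.
Substituting M = 700 - 1.1N into the first: N(1 - 0.73·1.1) = 590 - 0.73·700.
So N* = 79/0.197 = 401, and then M* = 700 - 1.1·401 = 259.

N* ≈ 401, M* ≈ 259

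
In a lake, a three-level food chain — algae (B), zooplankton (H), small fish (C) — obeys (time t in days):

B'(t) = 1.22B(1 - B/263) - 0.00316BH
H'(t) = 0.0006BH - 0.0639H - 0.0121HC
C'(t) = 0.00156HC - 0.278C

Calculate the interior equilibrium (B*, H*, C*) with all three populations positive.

From dC/dt = 0: 0.00156H* = 0.278, so H* = 178.
From dB/dt = 0: 1.22(1 - B*/263) = 0.00316·178, giving B* = 263·(1 - 0.462) = 142.
From dH/dt = 0: 0.0006·142 - 0.0639 = 0.0121C*, so C* = 0.0211/0.0121 = 1.74.

B* ≈ 142, H* ≈ 178, C* ≈ 1.74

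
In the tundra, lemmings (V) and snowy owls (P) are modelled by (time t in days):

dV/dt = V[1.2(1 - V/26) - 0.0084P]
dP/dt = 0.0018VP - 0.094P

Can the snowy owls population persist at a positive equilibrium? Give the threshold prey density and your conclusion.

Threshold V = 52.2; K < 52.2, so no, the predator goes extinct.

The predator equation gives dP/dt > 0 only when V > 0.094/0.0018 = 52.2.
Without the predator, V → K = 26. Since 26 < 52.2, the predator cannot invade.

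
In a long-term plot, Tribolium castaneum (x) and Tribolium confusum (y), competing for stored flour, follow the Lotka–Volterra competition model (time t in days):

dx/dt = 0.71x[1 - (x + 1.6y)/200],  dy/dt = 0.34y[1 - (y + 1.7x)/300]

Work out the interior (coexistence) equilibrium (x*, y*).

x* ≈ 163, y* ≈ 23.3

Setting both brackets to zero gives the nullclines x + 1.6y = 200 and 1.7x + y = 300.
Substituting y = 300 - 1.7x into the first: x(1 - 1.6·1.7) = 200 - 1.6·300.
So x* = -280/-1.72 = 163, and then y* = 300 - 1.7·163 = 23.3.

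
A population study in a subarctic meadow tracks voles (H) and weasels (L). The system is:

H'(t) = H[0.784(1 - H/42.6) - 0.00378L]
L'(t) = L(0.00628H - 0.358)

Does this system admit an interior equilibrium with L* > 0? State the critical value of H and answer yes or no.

Threshold H = 57; K < 57, so no, the predator goes extinct.

The predator equation gives dL/dt > 0 only when H > 0.358/0.00628 = 57.
Without the predator, H → K = 42.6. Since 42.6 < 57, the predator cannot invade.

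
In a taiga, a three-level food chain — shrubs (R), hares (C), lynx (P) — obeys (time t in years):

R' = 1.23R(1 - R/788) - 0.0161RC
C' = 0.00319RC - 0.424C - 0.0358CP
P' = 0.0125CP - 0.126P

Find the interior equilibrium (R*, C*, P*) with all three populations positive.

From dP/dt = 0: 0.0125C* = 0.126, so C* = 10.1.
From dR/dt = 0: 1.23(1 - R*/788) = 0.0161·10.1, giving R* = 788·(1 - 0.132) = 684.
From dC/dt = 0: 0.00319·684 - 0.424 = 0.0358P*, so P* = 1.76/0.0358 = 49.1.

R* ≈ 684, C* ≈ 10.1, P* ≈ 49.1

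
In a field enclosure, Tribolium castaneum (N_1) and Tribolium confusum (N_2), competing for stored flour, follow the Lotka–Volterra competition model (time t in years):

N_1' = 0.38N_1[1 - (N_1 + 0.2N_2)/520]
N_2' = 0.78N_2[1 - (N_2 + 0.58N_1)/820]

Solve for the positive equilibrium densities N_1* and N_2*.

N_1* ≈ 403, N_2* ≈ 586

Setting both brackets to zero gives the nullclines N_1 + 0.2N_2 = 520 and 0.58N_1 + N_2 = 820.
Substituting N_2 = 820 - 0.58N_1 into the first: N_1(1 - 0.2·0.58) = 520 - 0.2·820.
So N_1* = 356/0.884 = 403, and then N_2* = 820 - 0.58·403 = 586.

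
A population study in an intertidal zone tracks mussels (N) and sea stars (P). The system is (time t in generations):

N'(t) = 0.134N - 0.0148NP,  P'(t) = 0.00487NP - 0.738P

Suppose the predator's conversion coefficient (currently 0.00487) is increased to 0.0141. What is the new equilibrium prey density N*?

N* ≈ 52.3

At the interior fixed point, setting dP/dt = 0 with P > 0 fixes N* = (predator death rate)/(NP coefficient) — independent of the other coefficients.
With the change, N* = 0.738/0.0141 = 52.3; it falls from 152.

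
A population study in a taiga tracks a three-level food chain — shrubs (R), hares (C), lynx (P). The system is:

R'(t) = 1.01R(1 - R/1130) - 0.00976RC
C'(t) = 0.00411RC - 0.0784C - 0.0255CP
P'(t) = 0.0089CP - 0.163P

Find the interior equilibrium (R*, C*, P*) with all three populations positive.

From dP/dt = 0: 0.0089C* = 0.163, so C* = 18.3.
From dR/dt = 0: 1.01(1 - R*/1130) = 0.00976·18.3, giving R* = 1130·(1 - 0.177) = 930.
From dC/dt = 0: 0.00411·930 - 0.0784 = 0.0255P*, so P* = 3.74/0.0255 = 147.

R* ≈ 930, C* ≈ 18.3, P* ≈ 147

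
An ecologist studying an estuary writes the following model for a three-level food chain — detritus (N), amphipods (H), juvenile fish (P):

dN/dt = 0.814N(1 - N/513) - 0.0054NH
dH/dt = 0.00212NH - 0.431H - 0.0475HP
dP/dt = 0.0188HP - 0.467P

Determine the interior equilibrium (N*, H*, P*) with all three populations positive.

N* ≈ 428, H* ≈ 24.8, P* ≈ 10

From dP/dt = 0: 0.0188H* = 0.467, so H* = 24.8.
From dN/dt = 0: 0.814(1 - N*/513) = 0.0054·24.8, giving N* = 513·(1 - 0.165) = 428.
From dH/dt = 0: 0.00212·428 - 0.431 = 0.0475P*, so P* = 0.477/0.0475 = 10.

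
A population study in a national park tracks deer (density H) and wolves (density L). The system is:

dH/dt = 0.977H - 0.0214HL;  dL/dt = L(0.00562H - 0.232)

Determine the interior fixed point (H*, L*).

H* ≈ 41.3, L* ≈ 45.7

Set dL/dt = 0 with L > 0: 0.00562H - 0.232 = 0, so H* = 0.232/0.00562 = 41.3.
Set dH/dt = 0 with H > 0: 0.977 - 0.0214L = 0, so L* = 0.977/0.0214 = 45.7.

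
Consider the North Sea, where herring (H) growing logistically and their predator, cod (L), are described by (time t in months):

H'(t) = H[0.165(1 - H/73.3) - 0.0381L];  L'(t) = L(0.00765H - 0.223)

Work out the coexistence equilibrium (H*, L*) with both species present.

From dL/dt = 0 with L > 0: 0.00765H* = 0.223, so H* = 29.2.
Substitute into dH/dt = 0: 0.165(1 - 29.2/73.3) = 0.0381L*.
The bracket is 0.602, giving L* = 0.0994/0.0381 = 2.61.

H* ≈ 29.2, L* ≈ 2.61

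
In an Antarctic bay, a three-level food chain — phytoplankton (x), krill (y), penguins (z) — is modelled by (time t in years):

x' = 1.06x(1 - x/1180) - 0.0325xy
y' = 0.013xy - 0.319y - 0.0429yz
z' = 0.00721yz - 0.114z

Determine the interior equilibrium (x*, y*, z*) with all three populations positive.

x* ≈ 608, y* ≈ 15.8, z* ≈ 177

From dz/dt = 0: 0.00721y* = 0.114, so y* = 15.8.
From dx/dt = 0: 1.06(1 - x*/1180) = 0.0325·15.8, giving x* = 1180·(1 - 0.485) = 608.
From dy/dt = 0: 0.013·608 - 0.319 = 0.0429z*, so z* = 7.58/0.0429 = 177.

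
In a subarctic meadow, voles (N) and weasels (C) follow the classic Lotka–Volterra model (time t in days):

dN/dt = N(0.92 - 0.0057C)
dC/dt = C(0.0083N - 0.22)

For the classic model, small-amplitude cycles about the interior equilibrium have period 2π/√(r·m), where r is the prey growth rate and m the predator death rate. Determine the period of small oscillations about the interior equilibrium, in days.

Here r = 0.92 and m = 0.22, so r·m = 0.202.
ω = √0.202 = 0.45 per day, hence T = 2π/ω ≈ 14 days.

T ≈ 14 days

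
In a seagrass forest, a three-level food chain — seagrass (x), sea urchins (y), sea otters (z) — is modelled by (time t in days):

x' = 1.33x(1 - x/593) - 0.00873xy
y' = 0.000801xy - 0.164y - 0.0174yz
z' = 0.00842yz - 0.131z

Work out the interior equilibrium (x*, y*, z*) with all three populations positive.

From dz/dt = 0: 0.00842y* = 0.131, so y* = 15.6.
From dx/dt = 0: 1.33(1 - x*/593) = 0.00873·15.6, giving x* = 593·(1 - 0.102) = 532.
From dy/dt = 0: 0.000801·532 - 0.164 = 0.0174z*, so z* = 0.262/0.0174 = 15.1.

x* ≈ 532, y* ≈ 15.6, z* ≈ 15.1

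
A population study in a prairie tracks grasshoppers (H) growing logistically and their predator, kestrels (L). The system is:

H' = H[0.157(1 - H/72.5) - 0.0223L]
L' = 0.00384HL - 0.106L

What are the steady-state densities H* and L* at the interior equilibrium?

H* ≈ 27.6, L* ≈ 4.36

From dL/dt = 0 with L > 0: 0.00384H* = 0.106, so H* = 27.6.
Substitute into dH/dt = 0: 0.157(1 - 27.6/72.5) = 0.0223L*.
The bracket is 0.619, giving L* = 0.0972/0.0223 = 4.36.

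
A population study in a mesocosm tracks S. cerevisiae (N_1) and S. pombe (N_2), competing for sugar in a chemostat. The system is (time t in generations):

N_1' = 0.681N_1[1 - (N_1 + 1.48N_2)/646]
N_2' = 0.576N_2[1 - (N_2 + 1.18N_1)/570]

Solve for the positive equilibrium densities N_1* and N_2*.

N_1* ≈ 265, N_2* ≈ 258

Setting both brackets to zero gives the nullclines N_1 + 1.48N_2 = 646 and 1.18N_1 + N_2 = 570.
Substituting N_2 = 570 - 1.18N_1 into the first: N_1(1 - 1.48·1.18) = 646 - 1.48·570.
So N_1* = -198/-0.746 = 265, and then N_2* = 570 - 1.18·265 = 258.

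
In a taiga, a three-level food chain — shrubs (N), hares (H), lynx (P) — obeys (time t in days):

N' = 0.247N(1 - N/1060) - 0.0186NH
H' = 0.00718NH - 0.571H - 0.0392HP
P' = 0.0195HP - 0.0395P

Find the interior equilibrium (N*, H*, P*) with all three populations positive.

N* ≈ 898, H* ≈ 2.03, P* ≈ 150

From dP/dt = 0: 0.0195H* = 0.0395, so H* = 2.03.
From dN/dt = 0: 0.247(1 - N*/1060) = 0.0186·2.03, giving N* = 1060·(1 - 0.153) = 898.
From dH/dt = 0: 0.00718·898 - 0.571 = 0.0392P*, so P* = 5.88/0.0392 = 150.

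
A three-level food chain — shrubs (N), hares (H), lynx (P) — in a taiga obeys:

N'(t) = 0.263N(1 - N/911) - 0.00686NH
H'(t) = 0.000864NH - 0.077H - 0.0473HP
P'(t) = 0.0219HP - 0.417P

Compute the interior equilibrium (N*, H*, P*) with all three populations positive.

From dP/dt = 0: 0.0219H* = 0.417, so H* = 19.
From dN/dt = 0: 0.263(1 - N*/911) = 0.00686·19, giving N* = 911·(1 - 0.497) = 459.
From dH/dt = 0: 0.000864·459 - 0.077 = 0.0473P*, so P* = 0.319/0.0473 = 6.75.

N* ≈ 459, H* ≈ 19, P* ≈ 6.75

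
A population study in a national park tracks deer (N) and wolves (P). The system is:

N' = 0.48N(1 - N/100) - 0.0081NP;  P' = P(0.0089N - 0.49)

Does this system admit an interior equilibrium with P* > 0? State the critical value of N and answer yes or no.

Threshold N = 55.1; K > 55.1, so yes, the predator persists.

The predator equation gives dP/dt > 0 only when N > 0.49/0.0089 = 55.1.
Without the predator, N → K = 100. Since 100 > 55.1, the predator can invade and persist.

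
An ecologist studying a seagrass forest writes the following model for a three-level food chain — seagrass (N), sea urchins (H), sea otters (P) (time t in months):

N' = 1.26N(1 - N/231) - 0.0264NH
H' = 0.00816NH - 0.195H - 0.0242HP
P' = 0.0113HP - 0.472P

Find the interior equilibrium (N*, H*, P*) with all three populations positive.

N* ≈ 28.8, H* ≈ 41.8, P* ≈ 1.66

From dP/dt = 0: 0.0113H* = 0.472, so H* = 41.8.
From dN/dt = 0: 1.26(1 - N*/231) = 0.0264·41.8, giving N* = 231·(1 - 0.875) = 28.8.
From dH/dt = 0: 0.00816·28.8 - 0.195 = 0.0242P*, so P* = 0.0403/0.0242 = 1.66.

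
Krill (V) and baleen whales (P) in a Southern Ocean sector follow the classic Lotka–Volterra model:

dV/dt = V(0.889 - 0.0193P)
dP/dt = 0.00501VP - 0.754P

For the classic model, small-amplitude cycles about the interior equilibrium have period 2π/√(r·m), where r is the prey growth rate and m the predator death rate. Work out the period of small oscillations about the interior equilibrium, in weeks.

Here r = 0.889 and m = 0.754, so r·m = 0.67.
ω = √0.67 = 0.819 per week, hence T = 2π/ω ≈ 7.67 weeks.

T ≈ 7.67 weeks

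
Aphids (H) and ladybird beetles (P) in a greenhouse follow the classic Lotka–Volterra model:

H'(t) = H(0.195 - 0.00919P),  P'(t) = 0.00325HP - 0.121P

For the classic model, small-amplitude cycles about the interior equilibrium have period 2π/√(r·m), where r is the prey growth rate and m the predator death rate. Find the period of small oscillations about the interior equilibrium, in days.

T ≈ 40.9 days

Here r = 0.195 and m = 0.121, so r·m = 0.0236.
ω = √0.0236 = 0.154 per day, hence T = 2π/ω ≈ 40.9 days.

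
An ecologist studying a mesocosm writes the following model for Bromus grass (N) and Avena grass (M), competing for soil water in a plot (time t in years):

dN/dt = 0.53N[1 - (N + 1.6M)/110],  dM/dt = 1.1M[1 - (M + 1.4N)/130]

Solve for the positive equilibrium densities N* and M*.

Setting both brackets to zero gives the nullclines N + 1.6M = 110 and 1.4N + M = 130.
Substituting M = 130 - 1.4N into the first: N(1 - 1.6·1.4) = 110 - 1.6·130.
So N* = -98/-1.24 = 79, and then M* = 130 - 1.4·79 = 19.4.

N* ≈ 79, M* ≈ 19.4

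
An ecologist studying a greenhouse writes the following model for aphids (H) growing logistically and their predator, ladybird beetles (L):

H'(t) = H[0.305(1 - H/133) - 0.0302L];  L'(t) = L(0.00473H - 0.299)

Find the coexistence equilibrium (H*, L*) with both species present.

H* ≈ 63.2, L* ≈ 5.3

From dL/dt = 0 with L > 0: 0.00473H* = 0.299, so H* = 63.2.
Substitute into dH/dt = 0: 0.305(1 - 63.2/133) = 0.0302L*.
The bracket is 0.525, giving L* = 0.16/0.0302 = 5.3.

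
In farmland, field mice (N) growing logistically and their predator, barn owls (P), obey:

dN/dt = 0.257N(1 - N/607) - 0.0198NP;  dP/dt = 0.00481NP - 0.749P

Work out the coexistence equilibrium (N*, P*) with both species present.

From dP/dt = 0 with P > 0: 0.00481N* = 0.749, so N* = 156.
Substitute into dN/dt = 0: 0.257(1 - 156/607) = 0.0198P*.
The bracket is 0.743, giving P* = 0.191/0.0198 = 9.65.

N* ≈ 156, P* ≈ 9.65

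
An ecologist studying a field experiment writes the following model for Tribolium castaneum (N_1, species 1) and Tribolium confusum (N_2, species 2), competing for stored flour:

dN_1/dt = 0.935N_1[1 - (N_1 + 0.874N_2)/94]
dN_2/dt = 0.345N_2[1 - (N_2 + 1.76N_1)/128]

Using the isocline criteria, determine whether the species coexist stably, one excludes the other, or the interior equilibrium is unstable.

unstable coexistence (outcome depends on initial conditions)

Compare the nullcline intercepts: K1/α12 = 94/0.874 = 108 < K2 = 128; K2/α21 = 128/1.76 = 72.7 < K1 = 94.
Since both are reversed, neither can invade when rare; the interior point is a saddle.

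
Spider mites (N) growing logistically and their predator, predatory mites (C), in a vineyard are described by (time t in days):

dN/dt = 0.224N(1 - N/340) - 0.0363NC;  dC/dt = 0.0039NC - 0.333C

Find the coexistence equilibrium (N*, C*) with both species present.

From dC/dt = 0 with C > 0: 0.0039N* = 0.333, so N* = 85.4.
Substitute into dN/dt = 0: 0.224(1 - 85.4/340) = 0.0363C*.
The bracket is 0.749, giving C* = 0.168/0.0363 = 4.62.

N* ≈ 85.4, C* ≈ 4.62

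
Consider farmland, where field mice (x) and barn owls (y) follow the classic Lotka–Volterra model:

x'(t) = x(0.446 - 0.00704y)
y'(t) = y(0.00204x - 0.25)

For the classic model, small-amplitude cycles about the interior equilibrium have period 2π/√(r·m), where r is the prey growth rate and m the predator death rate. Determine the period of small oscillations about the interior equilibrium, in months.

Here r = 0.446 and m = 0.25, so r·m = 0.112.
ω = √0.112 = 0.334 per month, hence T = 2π/ω ≈ 18.8 months.

T ≈ 18.8 months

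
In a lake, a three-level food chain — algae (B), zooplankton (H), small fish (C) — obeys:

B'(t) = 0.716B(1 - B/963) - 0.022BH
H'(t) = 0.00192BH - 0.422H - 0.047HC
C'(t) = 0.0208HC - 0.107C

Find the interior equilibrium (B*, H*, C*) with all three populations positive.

From dC/dt = 0: 0.0208H* = 0.107, so H* = 5.14.
From dB/dt = 0: 0.716(1 - B*/963) = 0.022·5.14, giving B* = 963·(1 - 0.158) = 811.
From dH/dt = 0: 0.00192·811 - 0.422 = 0.047C*, so C* = 1.13/0.047 = 24.1.

B* ≈ 811, H* ≈ 5.14, C* ≈ 24.1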